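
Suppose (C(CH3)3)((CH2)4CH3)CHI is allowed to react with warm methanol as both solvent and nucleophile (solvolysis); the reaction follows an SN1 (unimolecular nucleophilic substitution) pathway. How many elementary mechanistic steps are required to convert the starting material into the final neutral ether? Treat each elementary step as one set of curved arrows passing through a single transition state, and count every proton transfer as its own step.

Step 1: Ionisation: the C–I σ-bond cleaves heterolytically; both bonding electrons depart with I⁻, leaving a secondary carbocation at the α-carbon.
Step 2: A methyl group with its bonding pair migrates from the adjacent tert-butyl carbon to the cationic centre — a 1,2-methyl shift — upgrading the secondary cation to a tertiary one.
Step 3: A lone pair on the oxygen of CH3OH attacks the carbocation, forming a new C–O σ-bond and an oxonium ion.
Step 4: Proton transfer from the O–H of the oxonium ion to a solvent molecule delivers the neutral ether.
Total: 4 elementary steps.

4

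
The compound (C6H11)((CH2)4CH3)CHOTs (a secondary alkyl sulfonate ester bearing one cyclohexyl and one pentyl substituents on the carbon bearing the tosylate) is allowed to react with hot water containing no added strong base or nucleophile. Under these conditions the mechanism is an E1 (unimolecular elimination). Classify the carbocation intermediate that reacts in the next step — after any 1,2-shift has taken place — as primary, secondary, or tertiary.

tertiary

Step 1: Ionisation: the C–O σ-bond cleaves heterolytically; both bonding electrons depart with TsO⁻, leaving a secondary carbocation at the α-carbon.
Step 2: A hydride (H with its bonding pair) migrates from the adjacent cyclohexyl carbon to the cationic centre — a 1,2-hydride shift — upgrading the secondary cation to a tertiary one.
The cation rearranges from secondary to tertiary via a 1,2-hydride shift from the adjacent cyclohexyl carbon; the tertiary cation is what reacts next.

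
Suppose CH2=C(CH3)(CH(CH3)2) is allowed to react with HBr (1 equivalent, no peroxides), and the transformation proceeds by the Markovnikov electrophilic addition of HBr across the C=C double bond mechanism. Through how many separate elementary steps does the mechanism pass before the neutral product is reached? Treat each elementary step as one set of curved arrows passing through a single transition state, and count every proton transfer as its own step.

Step 1: The π electrons of the C=C bond attack a proton of HBr; Markovnikov addition places the new C–H on the less-substituted alkene carbon, so the positive charge ends up on the more-substituted carbon — a tertiary carbocation. The H–Br bond breaks heterolytically, releasing Br⁻.
(No 1,2-shift: no single shift to an adjacent carbon would give a more stable cation.)
Step 2: The Br⁻ anion donates a lone pair to the carbocation, forming the new C–Br σ-bond and giving the neutral alkyl halide.
Total: 2 elementary steps.

2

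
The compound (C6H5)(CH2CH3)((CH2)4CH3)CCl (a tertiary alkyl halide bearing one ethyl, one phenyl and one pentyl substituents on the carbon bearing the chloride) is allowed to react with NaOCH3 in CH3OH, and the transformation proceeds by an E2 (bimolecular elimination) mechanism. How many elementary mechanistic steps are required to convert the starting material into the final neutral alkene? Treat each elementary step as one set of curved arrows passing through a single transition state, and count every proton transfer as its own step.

Step 1: The strong base CH3O⁻ removes a β-hydrogen; in the same concerted event the electrons of the breaking C–H bond form the new π(C=C) bond and the C–Cl σ-bond breaks, expelling Cl⁻. Anti-periplanar geometry; one transition state.
Total: 1 elementary step.

1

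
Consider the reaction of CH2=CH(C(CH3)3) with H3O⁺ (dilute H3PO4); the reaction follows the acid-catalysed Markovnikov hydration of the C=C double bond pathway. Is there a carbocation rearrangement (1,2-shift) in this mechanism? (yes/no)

yes

The first-formed carbocation is secondary.
The adjacent tert-butyl carbon has no hydrogen but bears methyl groups; migration of one methyl with its bonding pair (a 1,2-methyl shift) places the charge on a tertiary centre.
Tertiary is more stable than secondary, so the shift occurs.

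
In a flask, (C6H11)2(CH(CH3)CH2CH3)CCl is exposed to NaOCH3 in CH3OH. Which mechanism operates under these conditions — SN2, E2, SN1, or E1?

Conditions: a strong base with a tertiary substrate bearing a β-hydrogen.
These conditions are the textbook signature of the E2 pathway.
A strong (often hindered) base removes a β-H in concert with loss of the leaving group — bimolecular elimination.

E2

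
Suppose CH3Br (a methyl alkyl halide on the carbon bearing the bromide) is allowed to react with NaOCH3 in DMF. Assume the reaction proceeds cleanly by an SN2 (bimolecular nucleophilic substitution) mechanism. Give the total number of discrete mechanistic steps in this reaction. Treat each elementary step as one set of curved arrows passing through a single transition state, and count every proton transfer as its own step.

Step 1: Backside attack by CH3O⁻ on the carbon bearing the bromide: the new C–O bond forms as the C–Br bond breaks, with Walden inversion at carbon.
Total: 1 elementary step.

1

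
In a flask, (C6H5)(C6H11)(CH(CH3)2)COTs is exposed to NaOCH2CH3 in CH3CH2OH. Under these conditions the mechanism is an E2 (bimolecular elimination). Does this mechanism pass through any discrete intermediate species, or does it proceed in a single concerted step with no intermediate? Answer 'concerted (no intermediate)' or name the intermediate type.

concerted (no intermediate)

In one step, CH3CH2O⁻ pulls off a β-proton, the C–O bond cleaves, and a C=C double bond forms between the α- and β-carbons (E2, anti elimination).
All bond changes occur in one transition state; no discrete intermediate is formed.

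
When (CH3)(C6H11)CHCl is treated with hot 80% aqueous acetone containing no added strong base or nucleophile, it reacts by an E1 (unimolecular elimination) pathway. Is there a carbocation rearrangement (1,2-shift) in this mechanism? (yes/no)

yes

The first-formed carbocation is secondary.
The adjacent cyclohexyl carbon already bears 2 other carbon substituents and has a hydrogen to migrate; after a 1,2-hydride shift from that carbon the positive charge sits on a tertiary centre.
Tertiary is more stable than secondary, so the shift occurs.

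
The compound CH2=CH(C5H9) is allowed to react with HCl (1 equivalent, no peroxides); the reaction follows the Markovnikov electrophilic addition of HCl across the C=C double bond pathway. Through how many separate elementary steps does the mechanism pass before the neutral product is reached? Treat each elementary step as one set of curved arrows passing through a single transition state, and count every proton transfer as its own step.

3

Step 1: Electrophilic addition begins with the π(C=C) electrons forming a bond to the proton of HCl. Following Markovnikov's rule, the resulting cation is secondary. The H–Cl bond breaks heterolytically, releasing Cl⁻.
Step 2: A hydride (H with its bonding pair) migrates from the adjacent cyclopentyl carbon to the cationic centre — a 1,2-hydride shift — upgrading the secondary cation to a tertiary one.
Step 3: The Cl⁻ anion donates a lone pair to the carbocation, forming the new C–Cl σ-bond and giving the neutral alkyl halide.
Total: 3 elementary steps.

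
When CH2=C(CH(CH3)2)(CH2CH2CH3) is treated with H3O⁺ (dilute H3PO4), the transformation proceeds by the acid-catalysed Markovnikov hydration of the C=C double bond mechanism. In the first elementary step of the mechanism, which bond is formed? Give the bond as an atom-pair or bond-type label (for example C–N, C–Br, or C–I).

C–H

Step 1: The π electrons of the C=C bond attack a proton of H3O⁺; Markovnikov addition places the new C–H on the less-substituted alkene carbon, so the positive charge ends up on the more-substituted carbon — a tertiary carbocation. H2O is released.
The bond formed in this step is the C–H bond.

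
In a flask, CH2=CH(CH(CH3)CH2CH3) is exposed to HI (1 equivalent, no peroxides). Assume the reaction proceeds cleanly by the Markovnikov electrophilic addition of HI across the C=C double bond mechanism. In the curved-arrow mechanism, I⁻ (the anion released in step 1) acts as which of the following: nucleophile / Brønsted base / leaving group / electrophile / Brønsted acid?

Step 3: The I⁻ anion donates a lone pair to the carbocation, forming the new C–I σ-bond and giving the neutral alkyl halide.
I⁻ (the anion released in step 1) donates an electron pair to form a new σ-bond to carbon — it is the nucleophile.

nucleophile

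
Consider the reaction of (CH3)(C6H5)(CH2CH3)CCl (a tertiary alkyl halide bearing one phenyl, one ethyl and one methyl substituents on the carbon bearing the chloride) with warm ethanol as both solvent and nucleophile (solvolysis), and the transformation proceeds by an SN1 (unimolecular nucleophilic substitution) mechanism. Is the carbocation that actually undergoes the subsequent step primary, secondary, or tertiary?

tertiary

Step 1: Ionisation: the C–Cl σ-bond cleaves heterolytically; both bonding electrons depart with Cl⁻, leaving a tertiary carbocation at the α-carbon.
No single 1,2-shift to an adjacent carbon would give a more-substituted cation, so no rearrangement occurs.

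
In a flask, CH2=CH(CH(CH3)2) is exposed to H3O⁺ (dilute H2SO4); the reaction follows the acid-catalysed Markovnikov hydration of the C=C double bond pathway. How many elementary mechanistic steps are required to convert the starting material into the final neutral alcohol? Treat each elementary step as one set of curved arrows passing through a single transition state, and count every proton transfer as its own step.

4

Step 1: The π electrons of the C=C bond attack a proton of H3O⁺; Markovnikov addition places the new C–H on the less-substituted alkene carbon, so the positive charge ends up on the more-substituted carbon — a secondary carbocation. H2O is released.
Step 2: A hydride (H with its bonding pair) migrates from the adjacent isopropyl carbon to the cationic centre — a 1,2-hydride shift — upgrading the secondary cation to a tertiary one.
Step 3: A lone pair on the oxygen of H2O attacks the carbocation, forming a C–O bond and an oxonium ion (a protonated alcohol).
Step 4: Deprotonation of the oxonium ion by a water molecule delivers the neutral alcohol and regenerates the acid catalyst.
Total: 4 elementary steps.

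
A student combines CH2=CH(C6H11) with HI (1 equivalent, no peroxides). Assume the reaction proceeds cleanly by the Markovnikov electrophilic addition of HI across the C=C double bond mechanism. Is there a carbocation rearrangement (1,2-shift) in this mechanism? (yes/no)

The first-formed carbocation is secondary.
The adjacent cyclohexyl carbon already bears 2 other carbon substituents and has a hydrogen to migrate; after a 1,2-hydride shift from that carbon the positive charge sits on a tertiary centre.
Tertiary is more stable than secondary, so the shift occurs.

yes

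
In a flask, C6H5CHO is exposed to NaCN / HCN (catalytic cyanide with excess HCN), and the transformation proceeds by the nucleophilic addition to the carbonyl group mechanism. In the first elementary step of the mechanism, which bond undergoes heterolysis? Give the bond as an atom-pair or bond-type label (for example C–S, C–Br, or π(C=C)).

π(C=O)

Step 1: CN⁻ attacks the sp² carbonyl carbon; the C=O π bond breaks and the electrons end up as a lone pair on the alkoxide oxygen of the tetrahedral intermediate.
The bond broken in this step is the π(C=O) bond.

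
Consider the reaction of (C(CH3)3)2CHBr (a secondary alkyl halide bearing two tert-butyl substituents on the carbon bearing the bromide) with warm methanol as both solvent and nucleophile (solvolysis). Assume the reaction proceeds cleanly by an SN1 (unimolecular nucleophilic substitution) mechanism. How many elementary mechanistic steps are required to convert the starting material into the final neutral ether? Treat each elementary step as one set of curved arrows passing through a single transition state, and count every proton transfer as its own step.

4

Step 1: Unassisted departure of Br⁻ (taking the C–Br bonding pair) generates a secondary carbocation.
Step 2: A methyl group with its bonding pair migrates from the adjacent tert-butyl carbon to the cationic centre — a 1,2-methyl shift — upgrading the secondary cation to a tertiary one.
Step 3: CH3OH donates an oxygen lone pair into the empty p orbital of the cation, giving a protonated ether (an oxonium ion).
Step 4: Deprotonation of the oxonium oxygen by solvent methanol yields the neutral ether.
Total: 4 elementary steps.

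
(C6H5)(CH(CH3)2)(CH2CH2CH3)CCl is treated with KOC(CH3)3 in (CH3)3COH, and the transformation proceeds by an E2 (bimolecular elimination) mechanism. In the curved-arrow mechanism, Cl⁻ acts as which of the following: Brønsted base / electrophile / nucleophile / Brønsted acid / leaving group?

leaving group

Step 1: In one step, (CH3)3CO⁻ pulls off a β-proton, the C–Cl bond cleaves, and a C=C double bond forms between the α- and β-carbons (E2, anti elimination).
Cl⁻ departs with both electrons of the breaking σ-bond — that is the definition of a leaving group.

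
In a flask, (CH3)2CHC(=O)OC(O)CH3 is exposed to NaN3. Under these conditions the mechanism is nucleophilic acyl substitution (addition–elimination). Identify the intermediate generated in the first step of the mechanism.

tetrahedral intermediate

Step 1: A lone pair on the N of N3⁻ attacks the electrophilic acyl carbon; the π(C=O) electrons move onto oxygen, giving a tetrahedral intermediate.
After step 1 the species present is a tetrahedral intermediate.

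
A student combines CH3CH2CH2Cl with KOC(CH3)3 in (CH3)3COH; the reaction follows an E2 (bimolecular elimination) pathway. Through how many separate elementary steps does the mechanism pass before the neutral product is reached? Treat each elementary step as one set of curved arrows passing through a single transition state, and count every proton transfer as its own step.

1

Step 1: Concerted anti-periplanar elimination: (CH3)3CO⁻ abstracts a β-H while Cl⁻ leaves, and the C–H electrons become the new C=C π bond — all in a single transition state.
Total: 1 elementary step.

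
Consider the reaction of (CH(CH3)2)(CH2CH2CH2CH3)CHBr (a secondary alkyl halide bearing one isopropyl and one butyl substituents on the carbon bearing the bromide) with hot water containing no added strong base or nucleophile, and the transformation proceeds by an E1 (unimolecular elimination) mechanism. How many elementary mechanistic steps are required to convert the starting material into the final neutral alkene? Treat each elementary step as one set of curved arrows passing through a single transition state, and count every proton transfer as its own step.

3

Step 1: Unassisted departure of Br⁻ (taking the C–Br bonding pair) generates a secondary carbocation.
Step 2: A hydride (H with its bonding pair) migrates from the adjacent isopropyl carbon to the cationic centre — a 1,2-hydride shift — upgrading the secondary cation to a tertiary one.
Step 3: A weak base (a water molecule from the solvent) removes a proton from a carbon adjacent to the cationic centre; the electrons of that C–H bond become the new π(C=C) bond, giving the alkene.
Total: 3 elementary steps.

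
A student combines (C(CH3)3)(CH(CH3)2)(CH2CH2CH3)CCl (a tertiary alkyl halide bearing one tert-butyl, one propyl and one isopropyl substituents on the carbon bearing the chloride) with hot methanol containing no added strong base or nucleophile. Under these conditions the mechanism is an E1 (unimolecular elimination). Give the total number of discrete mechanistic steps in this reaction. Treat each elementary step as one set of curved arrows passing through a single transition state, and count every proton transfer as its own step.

Step 1: The C–Cl bond breaks with both electrons going to the chloride; Cl⁻ leaves and a tertiary carbocation remains.
(No 1,2-shift: no single shift to an adjacent carbon would give a more stable cation.)
Step 2: Loss of a β-proton to a methanol molecule of the solvent: the C–H bonding pair collapses toward the cationic carbon to form the C=C π bond, yielding the alkene.
Total: 2 elementary steps.

2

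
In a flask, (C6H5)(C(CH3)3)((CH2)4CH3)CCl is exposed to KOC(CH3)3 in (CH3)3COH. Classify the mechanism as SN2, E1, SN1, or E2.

E2

Conditions: a strong/bulky base with a tertiary substrate bearing a β-hydrogen.
These conditions are the textbook signature of the E2 pathway.
A strong (often hindered) base removes a β-H in concert with loss of the leaving group — bimolecular elimination.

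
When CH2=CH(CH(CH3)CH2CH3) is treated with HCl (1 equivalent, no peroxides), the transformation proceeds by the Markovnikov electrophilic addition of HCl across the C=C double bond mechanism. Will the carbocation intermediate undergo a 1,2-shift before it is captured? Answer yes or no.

yes

The first-formed carbocation is secondary.
The adjacent sec-butyl carbon already bears 2 other carbon substituents and has a hydrogen to migrate; after a 1,2-hydride shift from that carbon the positive charge sits on a tertiary centre.
Tertiary is more stable than secondary, so the shift occurs.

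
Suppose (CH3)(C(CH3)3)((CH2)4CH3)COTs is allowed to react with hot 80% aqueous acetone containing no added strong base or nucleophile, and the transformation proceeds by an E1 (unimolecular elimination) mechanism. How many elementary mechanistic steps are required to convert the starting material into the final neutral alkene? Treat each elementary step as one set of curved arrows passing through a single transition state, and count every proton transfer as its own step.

2

Step 1: The C–O bond breaks with both electrons going to the tosylate; TsO⁻ leaves and a tertiary carbocation remains.
(No 1,2-shift: no single shift to an adjacent carbon would give a more stable cation.)
Step 2: Loss of a β-proton to a water molecule of the solvent: the C–H bonding pair collapses toward the cationic carbon to form the C=C π bond, yielding the alkene.
Total: 2 elementary steps.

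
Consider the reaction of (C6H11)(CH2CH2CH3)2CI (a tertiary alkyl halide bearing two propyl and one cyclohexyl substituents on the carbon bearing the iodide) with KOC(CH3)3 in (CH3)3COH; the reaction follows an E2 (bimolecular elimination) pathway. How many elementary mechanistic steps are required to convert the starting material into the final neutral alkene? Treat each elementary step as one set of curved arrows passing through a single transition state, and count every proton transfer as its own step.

1

Step 1: In one step, (CH3)3CO⁻ pulls off a β-proton, the C–I bond cleaves, and a C=C double bond forms between the α- and β-carbons (E2, anti elimination).
Total: 1 elementary step.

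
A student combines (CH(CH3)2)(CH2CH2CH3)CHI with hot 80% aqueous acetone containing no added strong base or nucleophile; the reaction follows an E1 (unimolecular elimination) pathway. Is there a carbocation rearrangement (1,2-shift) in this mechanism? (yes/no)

The first-formed carbocation is secondary.
The adjacent isopropyl carbon already bears 2 other carbon substituents and has a hydrogen to migrate; after a 1,2-hydride shift from that carbon the positive charge sits on a tertiary centre.
Tertiary is more stable than secondary, so the shift occurs.

yes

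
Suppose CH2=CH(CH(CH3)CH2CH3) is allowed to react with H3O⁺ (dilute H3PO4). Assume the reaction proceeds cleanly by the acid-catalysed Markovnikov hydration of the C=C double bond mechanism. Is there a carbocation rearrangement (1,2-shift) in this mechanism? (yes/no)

The first-formed carbocation is secondary.
The adjacent sec-butyl carbon already bears 2 other carbon substituents and has a hydrogen to migrate; after a 1,2-hydride shift from that carbon the positive charge sits on a tertiary centre.
Tertiary is more stable than secondary, so the shift occurs.

yes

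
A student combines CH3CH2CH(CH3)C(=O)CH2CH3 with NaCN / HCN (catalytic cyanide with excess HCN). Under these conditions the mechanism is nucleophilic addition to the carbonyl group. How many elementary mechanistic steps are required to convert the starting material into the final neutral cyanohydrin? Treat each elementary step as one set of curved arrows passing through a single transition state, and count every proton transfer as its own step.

Step 1: CN⁻ attacks the sp² carbonyl carbon; the C=O π bond breaks and the electrons end up as a lone pair on the alkoxide oxygen of the tetrahedral intermediate.
Step 2: The alkoxide oxygen removes a proton from HCN present in the mixture, giving a cyanohydrin and regenerating CN⁻.
Total: 2 elementary steps.

2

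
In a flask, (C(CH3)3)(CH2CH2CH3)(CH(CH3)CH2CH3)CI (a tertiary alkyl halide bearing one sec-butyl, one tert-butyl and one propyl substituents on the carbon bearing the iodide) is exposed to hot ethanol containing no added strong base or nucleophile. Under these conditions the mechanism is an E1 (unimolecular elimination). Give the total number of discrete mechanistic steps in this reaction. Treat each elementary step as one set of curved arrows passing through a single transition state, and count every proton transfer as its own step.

Step 1: The C–I bond breaks with both electrons going to the iodide; I⁻ leaves and a tertiary carbocation remains.
(No 1,2-shift: no single shift to an adjacent carbon would give a more stable cation.)
Step 2: Loss of a β-proton to an ethanol molecule of the solvent: the C–H bonding pair collapses toward the cationic carbon to form the C=C π bond, yielding the alkene.
Total: 2 elementary steps.

2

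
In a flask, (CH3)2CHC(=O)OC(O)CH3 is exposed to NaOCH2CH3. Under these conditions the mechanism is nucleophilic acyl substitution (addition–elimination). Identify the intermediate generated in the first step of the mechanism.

Step 1: Nucleophilic addition of CH3CH2O⁻ to the acyl carbon breaks the π(C=O) bond and yields a tetrahedral, anionic intermediate.
After step 1 the species present is a tetrahedral intermediate.

tetrahedral intermediate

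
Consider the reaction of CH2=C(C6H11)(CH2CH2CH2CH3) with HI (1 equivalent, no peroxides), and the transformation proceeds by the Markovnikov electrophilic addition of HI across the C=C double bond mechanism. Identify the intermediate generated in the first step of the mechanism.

tertiary carbocation

Step 1: Protonation of the alkene by HI: the π bond acts as the nucleophile and picks up H⁺, giving the more stable (Markovnikov) tertiary carbocation. The H–I bond breaks heterolytically, releasing I⁻.
After step 1 the species present is a tertiary carbocation.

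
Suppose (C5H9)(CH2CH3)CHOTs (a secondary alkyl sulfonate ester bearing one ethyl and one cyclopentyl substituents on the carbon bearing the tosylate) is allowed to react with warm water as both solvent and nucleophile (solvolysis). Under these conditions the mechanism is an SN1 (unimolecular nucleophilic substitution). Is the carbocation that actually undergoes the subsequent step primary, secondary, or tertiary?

Step 1: Ionisation: the C–O σ-bond cleaves heterolytically; both bonding electrons depart with TsO⁻, leaving a secondary carbocation at the α-carbon.
Step 2: A hydride (H with its bonding pair) migrates from the adjacent cyclopentyl carbon to the cationic centre — a 1,2-hydride shift — upgrading the secondary cation to a tertiary one.
The cation rearranges from secondary to tertiary via a 1,2-hydride shift from the adjacent cyclopentyl carbon; the tertiary cation is what reacts next.

tertiary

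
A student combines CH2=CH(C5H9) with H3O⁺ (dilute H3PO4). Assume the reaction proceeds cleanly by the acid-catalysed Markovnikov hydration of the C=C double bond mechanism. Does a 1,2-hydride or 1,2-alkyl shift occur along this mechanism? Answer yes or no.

yes

The first-formed carbocation is secondary.
The adjacent cyclopentyl carbon already bears 2 other carbon substituents and has a hydrogen to migrate; after a 1,2-hydride shift from that carbon the positive charge sits on a tertiary centre.
Tertiary is more stable than secondary, so the shift occurs.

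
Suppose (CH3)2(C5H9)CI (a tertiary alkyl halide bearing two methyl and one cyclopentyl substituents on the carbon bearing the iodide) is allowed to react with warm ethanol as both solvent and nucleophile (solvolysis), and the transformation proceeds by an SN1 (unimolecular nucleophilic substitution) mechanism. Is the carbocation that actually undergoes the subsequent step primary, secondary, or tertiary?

Step 1: Ionisation: the C–I σ-bond cleaves heterolytically; both bonding electrons depart with I⁻, leaving a tertiary carbocation at the α-carbon.
No single 1,2-shift to an adjacent carbon would give a more-substituted cation, so no rearrangement occurs.

tertiary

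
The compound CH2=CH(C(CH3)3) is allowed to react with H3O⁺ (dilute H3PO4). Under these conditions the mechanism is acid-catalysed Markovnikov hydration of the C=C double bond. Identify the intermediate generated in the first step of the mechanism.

secondary carbocation

Step 1: Protonation of the alkene by H3O⁺: the π bond acts as the nucleophile and picks up H⁺, giving the more stable (Markovnikov) secondary carbocation. H2O is released.
After step 1 the species present is a secondary carbocation.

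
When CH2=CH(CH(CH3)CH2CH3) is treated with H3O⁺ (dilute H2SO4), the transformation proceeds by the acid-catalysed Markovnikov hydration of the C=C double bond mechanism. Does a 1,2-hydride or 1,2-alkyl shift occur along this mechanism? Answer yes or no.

yes

The first-formed carbocation is secondary.
The adjacent sec-butyl carbon already bears 2 other carbon substituents and has a hydrogen to migrate; after a 1,2-hydride shift from that carbon the positive charge sits on a tertiary centre.
Tertiary is more stable than secondary, so the shift occurs.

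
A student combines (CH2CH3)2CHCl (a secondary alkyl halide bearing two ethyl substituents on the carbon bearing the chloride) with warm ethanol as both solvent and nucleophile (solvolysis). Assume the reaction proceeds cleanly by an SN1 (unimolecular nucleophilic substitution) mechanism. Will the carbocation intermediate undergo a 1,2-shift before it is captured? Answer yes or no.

The first-formed carbocation is secondary.
No single 1,2-shift to an adjacent carbon would produce a more-substituted cation than the one already present, so no rearrangement occurs.

no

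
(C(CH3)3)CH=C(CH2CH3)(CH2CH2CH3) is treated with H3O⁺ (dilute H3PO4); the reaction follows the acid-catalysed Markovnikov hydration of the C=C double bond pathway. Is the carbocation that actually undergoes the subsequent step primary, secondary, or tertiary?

Step 1: Protonation of the alkene by H3O⁺: the π bond acts as the nucleophile and picks up H⁺, giving the more stable (Markovnikov) tertiary carbocation. H2O is released.
No single 1,2-shift to an adjacent carbon would give a more-substituted cation, so no rearrangement occurs.

tertiary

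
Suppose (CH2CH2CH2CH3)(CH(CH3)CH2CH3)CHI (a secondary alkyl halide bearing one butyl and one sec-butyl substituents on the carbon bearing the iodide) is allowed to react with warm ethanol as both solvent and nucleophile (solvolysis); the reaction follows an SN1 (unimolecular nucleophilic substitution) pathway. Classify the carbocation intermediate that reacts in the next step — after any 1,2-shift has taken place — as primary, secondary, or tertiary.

Step 1: Rate-determining heterolysis of the C–I bond gives I⁻ and a secondary carbocation.
Step 2: A hydride (H with its bonding pair) migrates from the adjacent sec-butyl carbon to the cationic centre — a 1,2-hydride shift — upgrading the secondary cation to a tertiary one.
The cation rearranges from secondary to tertiary via a 1,2-hydride shift from the adjacent sec-butyl carbon; the tertiary cation is what reacts next.

tertiary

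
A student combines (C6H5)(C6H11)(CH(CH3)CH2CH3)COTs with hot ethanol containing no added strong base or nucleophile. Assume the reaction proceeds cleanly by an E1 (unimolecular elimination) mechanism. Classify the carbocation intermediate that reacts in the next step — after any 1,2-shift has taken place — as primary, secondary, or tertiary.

Step 1: Rate-determining heterolysis of the C–O bond gives TsO⁻ and a tertiary carbocation.
No single 1,2-shift to an adjacent carbon would give a more-substituted cation, so no rearrangement occurs.

tertiary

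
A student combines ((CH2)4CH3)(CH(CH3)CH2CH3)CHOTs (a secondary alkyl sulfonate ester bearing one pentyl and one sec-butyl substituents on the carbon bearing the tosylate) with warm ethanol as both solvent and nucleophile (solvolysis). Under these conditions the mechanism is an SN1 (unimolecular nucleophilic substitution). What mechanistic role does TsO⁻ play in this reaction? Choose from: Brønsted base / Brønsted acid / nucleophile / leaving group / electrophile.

leaving group

Step 1: The C–O bond breaks with both electrons going to the tosylate; TsO⁻ leaves and a secondary carbocation remains.
TsO⁻ departs with both electrons of the breaking σ-bond — that is the definition of a leaving group.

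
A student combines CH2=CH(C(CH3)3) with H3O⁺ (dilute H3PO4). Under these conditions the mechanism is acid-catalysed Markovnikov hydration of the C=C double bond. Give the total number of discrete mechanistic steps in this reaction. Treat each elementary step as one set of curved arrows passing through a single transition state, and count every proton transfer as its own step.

Step 1: Protonation of the alkene by H3O⁺: the π bond acts as the nucleophile and picks up H⁺, giving the more stable (Markovnikov) secondary carbocation. H2O is released.
Step 2: A 1,2-methyl shift from the adjacent tert-butyl carbon moves the positive charge from the secondary centre to an adjacent carbon, generating a more stable tertiary carbocation.
Step 3: Water acts as the nucleophile: an oxygen lone pair bonds to the cationic carbon, giving an oxonium-ion intermediate.
Step 4: Proton transfer from the O–H of the oxonium ion to H2O completes the catalytic cycle and yields the alcohol.
Total: 4 elementary steps.

4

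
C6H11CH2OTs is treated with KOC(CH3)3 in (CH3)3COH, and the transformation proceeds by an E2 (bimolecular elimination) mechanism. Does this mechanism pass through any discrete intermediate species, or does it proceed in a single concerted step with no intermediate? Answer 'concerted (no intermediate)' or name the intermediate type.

concerted (no intermediate)

Concerted anti-periplanar elimination: (CH3)3CO⁻ abstracts a β-H while TsO⁻ leaves, and the C–H electrons become the new C=C π bond — all in a single transition state.
All bond changes occur in one transition state; no discrete intermediate is formed.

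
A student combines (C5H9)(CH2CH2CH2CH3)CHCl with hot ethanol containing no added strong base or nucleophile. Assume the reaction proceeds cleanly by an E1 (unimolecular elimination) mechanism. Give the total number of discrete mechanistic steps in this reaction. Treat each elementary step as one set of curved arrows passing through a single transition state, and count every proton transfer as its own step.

Step 1: Rate-determining heterolysis of the C–Cl bond gives Cl⁻ and a secondary carbocation.
Step 2: Carbocation rearrangement: a 1,2-hydride shift from the adjacent cyclopentyl carbon converts the initially-formed secondary cation into the more stable tertiary cation.
Step 3: Loss of a β-proton to an ethanol molecule of the solvent: the C–H bonding pair collapses toward the cationic carbon to form the C=C π bond, yielding the alkene.
Total: 3 elementary steps.

3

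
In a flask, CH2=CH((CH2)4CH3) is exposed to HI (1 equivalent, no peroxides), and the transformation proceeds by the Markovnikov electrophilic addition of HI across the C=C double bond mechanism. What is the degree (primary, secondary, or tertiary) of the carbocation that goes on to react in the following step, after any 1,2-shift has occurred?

secondary

Step 1: Protonation of the alkene by HI: the π bond acts as the nucleophile and picks up H⁺, giving the more stable (Markovnikov) secondary carbocation. The H–I bond breaks heterolytically, releasing I⁻.
No single 1,2-shift to an adjacent carbon would give a more-substituted cation, so no rearrangement occurs.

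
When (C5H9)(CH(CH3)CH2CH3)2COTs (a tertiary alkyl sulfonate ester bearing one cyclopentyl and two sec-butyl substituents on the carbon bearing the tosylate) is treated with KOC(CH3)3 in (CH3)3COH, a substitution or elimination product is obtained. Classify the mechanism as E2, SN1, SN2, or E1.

Conditions: a strong/bulky base with a tertiary substrate bearing a β-hydrogen.
These conditions are the textbook signature of the E2 pathway.
A strong (often hindered) base removes a β-H in concert with loss of the leaving group — bimolecular elimination.

E2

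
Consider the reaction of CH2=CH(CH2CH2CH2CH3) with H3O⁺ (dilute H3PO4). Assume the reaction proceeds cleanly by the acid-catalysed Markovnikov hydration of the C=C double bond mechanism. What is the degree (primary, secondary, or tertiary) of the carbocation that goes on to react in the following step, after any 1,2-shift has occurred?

Step 1: Electrophilic addition begins with the π(C=C) electrons forming a bond to the proton of H3O⁺. Following Markovnikov's rule, the resulting cation is secondary. H2O is released.
No single 1,2-shift to an adjacent carbon would give a more-substituted cation, so no rearrangement occurs.

secondary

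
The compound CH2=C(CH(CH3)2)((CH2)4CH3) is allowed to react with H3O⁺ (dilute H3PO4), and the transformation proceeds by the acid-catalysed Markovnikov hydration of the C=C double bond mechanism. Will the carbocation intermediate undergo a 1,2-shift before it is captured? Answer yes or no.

no

The first-formed carbocation is tertiary.
No single 1,2-shift to an adjacent carbon would produce a more-substituted cation than the one already present, so no rearrangement occurs.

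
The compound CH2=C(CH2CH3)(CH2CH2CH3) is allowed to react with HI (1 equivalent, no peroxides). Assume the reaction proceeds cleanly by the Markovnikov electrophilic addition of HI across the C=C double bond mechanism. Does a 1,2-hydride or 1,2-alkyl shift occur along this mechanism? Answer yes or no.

no

The first-formed carbocation is tertiary.
No single 1,2-shift to an adjacent carbon would produce a more-substituted cation than the one already present, so no rearrangement occurs.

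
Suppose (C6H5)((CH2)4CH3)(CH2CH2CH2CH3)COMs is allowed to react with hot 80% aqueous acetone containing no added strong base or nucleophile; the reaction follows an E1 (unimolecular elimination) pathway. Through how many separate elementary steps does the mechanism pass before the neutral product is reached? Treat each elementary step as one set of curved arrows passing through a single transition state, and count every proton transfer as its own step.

Step 1: The C–O bond breaks with both electrons going to the mesylate; MsO⁻ leaves and a tertiary carbocation remains.
(No 1,2-shift: no single shift to an adjacent carbon would give a more stable cation.)
Step 2: Loss of a β-proton to a water molecule of the solvent: the C–H bonding pair collapses toward the cationic carbon to form the C=C π bond, yielding the alkene.
Total: 2 elementary steps.

2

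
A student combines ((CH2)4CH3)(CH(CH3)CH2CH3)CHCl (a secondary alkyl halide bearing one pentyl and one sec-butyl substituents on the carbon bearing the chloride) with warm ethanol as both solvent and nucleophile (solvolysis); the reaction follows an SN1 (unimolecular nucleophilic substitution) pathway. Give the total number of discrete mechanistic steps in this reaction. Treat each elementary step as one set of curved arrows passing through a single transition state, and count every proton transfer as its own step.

4

Step 1: The C–Cl bond breaks with both electrons going to the chloride; Cl⁻ leaves and a secondary carbocation remains.
Step 2: A 1,2-hydride shift from the adjacent sec-butyl carbon moves the positive charge from the secondary centre to an adjacent carbon, generating a more stable tertiary carbocation.
Step 3: A lone pair on the oxygen of CH3CH2OH attacks the carbocation, forming a new C–O σ-bond and an oxonium ion.
Step 4: A second solvent molecule removes the proton on oxygen, giving the neutral ether product.
Total: 4 elementary steps.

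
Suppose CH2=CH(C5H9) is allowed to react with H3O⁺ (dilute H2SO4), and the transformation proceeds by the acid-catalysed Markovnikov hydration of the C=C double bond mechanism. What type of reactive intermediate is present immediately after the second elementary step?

tertiary carbocation

Step 1: Electrophilic addition begins with the π(C=C) electrons forming a bond to the proton of H3O⁺. Following Markovnikov's rule, the resulting cation is secondary. H2O is released.
Step 2: Carbocation rearrangement: a 1,2-hydride shift from the adjacent cyclopentyl carbon converts the initially-formed secondary cation into the more stable tertiary cation.
After step 2 the species present is a tertiary carbocation.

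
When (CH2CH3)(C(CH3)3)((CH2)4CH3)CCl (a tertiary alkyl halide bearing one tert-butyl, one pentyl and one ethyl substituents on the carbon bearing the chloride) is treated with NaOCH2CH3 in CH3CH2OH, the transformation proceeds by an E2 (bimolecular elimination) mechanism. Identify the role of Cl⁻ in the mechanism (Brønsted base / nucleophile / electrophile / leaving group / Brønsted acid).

leaving group

Step 1: The strong base CH3CH2O⁻ removes a β-hydrogen; in the same concerted event the electrons of the breaking C–H bond form the new π(C=C) bond and the C–Cl σ-bond breaks, expelling Cl⁻. Anti-periplanar geometry; one transition state.
Cl⁻ departs with both electrons of the breaking σ-bond — that is the definition of a leaving group.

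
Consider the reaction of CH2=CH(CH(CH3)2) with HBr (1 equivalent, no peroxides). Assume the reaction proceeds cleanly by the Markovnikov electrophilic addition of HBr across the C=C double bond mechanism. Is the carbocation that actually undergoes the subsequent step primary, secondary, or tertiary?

tertiary

Step 1: The π electrons of the C=C bond attack a proton of HBr; Markovnikov addition places the new C–H on the less-substituted alkene carbon, so the positive charge ends up on the more-substituted carbon — a secondary carbocation. The H–Br bond breaks heterolytically, releasing Br⁻.
Step 2: A 1,2-hydride shift from the adjacent isopropyl carbon moves the positive charge from the secondary centre to an adjacent carbon, generating a more stable tertiary carbocation.
The cation rearranges from secondary to tertiary via a 1,2-hydride shift from the adjacent isopropyl carbon; the tertiary cation is what reacts next.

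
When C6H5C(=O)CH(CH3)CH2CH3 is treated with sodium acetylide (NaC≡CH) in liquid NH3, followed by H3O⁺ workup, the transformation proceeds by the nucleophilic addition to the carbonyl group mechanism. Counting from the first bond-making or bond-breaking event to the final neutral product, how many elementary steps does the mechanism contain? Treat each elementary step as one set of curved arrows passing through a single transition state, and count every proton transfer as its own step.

2

Step 1: Nucleophilic addition: HC≡C⁻ adds to the carbonyl carbon, pushing the π(C=O) electron pair onto oxygen and giving a tetrahedral alkoxide.
Step 2: On H3O⁺ workup the alkoxide oxygen is protonated, giving a propargyl alcohol.
Total: 2 elementary steps.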